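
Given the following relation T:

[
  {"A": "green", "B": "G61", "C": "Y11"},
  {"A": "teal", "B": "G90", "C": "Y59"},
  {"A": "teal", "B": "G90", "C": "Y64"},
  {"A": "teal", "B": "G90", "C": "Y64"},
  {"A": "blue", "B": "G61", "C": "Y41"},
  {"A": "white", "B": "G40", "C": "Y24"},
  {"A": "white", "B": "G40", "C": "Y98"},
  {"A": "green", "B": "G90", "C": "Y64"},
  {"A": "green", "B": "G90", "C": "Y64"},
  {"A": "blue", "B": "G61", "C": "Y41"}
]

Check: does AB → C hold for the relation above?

(A=green, B=G61): 1 row → C = Y11 ✓
(A=teal, B=G90): 3 rows → C takes values {Y59, Y64} — violation
(A=blue, B=G61): 2 rows → C = Y41, Y41 ✓
(A=white, B=G40): 2 rows → C takes values {Y24, Y98} — violation
(A=green, B=G90): 2 rows → C = Y64, Y64 ✓
Two rows agree on AB but differ on C, so AB → C does not hold.

No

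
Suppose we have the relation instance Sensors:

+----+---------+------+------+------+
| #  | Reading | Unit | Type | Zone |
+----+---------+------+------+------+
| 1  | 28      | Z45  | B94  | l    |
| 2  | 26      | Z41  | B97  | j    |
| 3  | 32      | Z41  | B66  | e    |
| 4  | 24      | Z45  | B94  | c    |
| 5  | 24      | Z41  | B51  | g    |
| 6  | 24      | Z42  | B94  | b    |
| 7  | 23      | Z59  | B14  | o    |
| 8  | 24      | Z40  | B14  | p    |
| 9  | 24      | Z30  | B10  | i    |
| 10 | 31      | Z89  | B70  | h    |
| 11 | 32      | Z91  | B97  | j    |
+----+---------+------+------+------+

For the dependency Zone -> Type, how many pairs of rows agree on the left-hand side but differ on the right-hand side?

0

Zone=j: all 2 rows agree on Type — 0 pairs.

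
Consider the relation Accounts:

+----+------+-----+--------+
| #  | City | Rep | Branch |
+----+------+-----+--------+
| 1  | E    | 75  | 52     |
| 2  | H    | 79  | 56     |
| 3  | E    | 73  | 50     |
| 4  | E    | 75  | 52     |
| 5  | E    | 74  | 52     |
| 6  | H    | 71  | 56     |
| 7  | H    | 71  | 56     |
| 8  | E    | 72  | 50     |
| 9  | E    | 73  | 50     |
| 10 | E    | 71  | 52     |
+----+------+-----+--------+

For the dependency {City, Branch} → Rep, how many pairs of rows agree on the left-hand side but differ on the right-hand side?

9

(City=E, Branch=52): violating pairs (1,5), (1,10), (4,5), (4,10), (5,10) — 5 pairs.
(City=H, Branch=56): violating pairs (2,6), (2,7) — 2 pairs.
(City=E, Branch=50): violating pairs (3,8), (8,9) — 2 pairs.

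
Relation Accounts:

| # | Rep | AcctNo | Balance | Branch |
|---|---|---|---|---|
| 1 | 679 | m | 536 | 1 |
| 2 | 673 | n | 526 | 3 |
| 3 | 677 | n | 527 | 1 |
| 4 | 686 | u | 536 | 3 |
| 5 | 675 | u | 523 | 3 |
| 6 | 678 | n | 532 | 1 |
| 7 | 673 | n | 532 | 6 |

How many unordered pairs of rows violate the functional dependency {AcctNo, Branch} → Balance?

(AcctNo=n, Branch=1): violating pairs (3,6) — 1 pair.
(AcctNo=u, Branch=3): violating pairs (4,5) — 1 pair.

2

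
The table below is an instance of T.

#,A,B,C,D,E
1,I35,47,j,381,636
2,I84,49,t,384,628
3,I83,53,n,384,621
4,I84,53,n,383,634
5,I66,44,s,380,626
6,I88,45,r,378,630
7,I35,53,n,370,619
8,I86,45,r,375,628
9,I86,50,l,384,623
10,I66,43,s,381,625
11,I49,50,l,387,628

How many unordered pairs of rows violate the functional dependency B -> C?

B=53: all 3 rows agree on C — 0 pairs.
B=45: all 2 rows agree on C — 0 pairs.
B=50: all 2 rows agree on C — 0 pairs.

0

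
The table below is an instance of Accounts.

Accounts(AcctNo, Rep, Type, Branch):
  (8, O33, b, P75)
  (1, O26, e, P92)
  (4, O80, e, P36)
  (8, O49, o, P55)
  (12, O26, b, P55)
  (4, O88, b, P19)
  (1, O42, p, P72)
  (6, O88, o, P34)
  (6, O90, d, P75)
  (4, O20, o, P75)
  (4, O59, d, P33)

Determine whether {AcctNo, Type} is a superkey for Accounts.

Yes

All 11 rows have distinct {AcctNo, Type} values, so {AcctNo, Type} → (all attributes) holds and {AcctNo, Type} is a superkey.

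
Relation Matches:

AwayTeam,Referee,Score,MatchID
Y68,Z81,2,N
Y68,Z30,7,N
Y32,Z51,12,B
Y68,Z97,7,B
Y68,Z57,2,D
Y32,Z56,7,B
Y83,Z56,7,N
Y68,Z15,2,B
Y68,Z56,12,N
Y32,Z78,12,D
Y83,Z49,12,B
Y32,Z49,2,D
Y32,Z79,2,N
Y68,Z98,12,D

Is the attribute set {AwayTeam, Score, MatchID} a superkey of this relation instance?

Yes

All 14 rows have distinct {AwayTeam, Score, MatchID} values, so {AwayTeam, Score, MatchID} → (all attributes) holds and {AwayTeam, Score, MatchID} is a superkey.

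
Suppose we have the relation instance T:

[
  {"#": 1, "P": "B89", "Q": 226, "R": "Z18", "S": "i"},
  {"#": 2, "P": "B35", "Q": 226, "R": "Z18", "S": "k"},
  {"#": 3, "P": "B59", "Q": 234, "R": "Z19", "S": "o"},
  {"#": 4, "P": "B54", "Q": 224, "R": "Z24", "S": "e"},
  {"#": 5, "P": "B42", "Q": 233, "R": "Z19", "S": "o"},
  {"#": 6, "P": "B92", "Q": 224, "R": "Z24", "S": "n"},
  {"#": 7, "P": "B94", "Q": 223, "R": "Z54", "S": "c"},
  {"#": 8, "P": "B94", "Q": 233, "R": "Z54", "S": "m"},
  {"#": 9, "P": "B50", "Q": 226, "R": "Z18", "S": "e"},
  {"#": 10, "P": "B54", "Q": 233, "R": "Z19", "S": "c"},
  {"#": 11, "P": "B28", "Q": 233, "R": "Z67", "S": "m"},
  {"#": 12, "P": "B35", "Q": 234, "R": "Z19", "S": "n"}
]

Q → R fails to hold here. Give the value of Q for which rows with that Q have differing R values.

Q=226: rows 1, 2, 9 → R = Z18, Z18, Z18 ✓
Q=234: rows 3, 12 → R = Z19, Z19 ✓
Q=224: rows 4, 6 → R = Z24, Z24 ✓
Q=233: rows 5, 8, 10, 11 → R takes values {Z19, Z54, Z67} — violation
Q=223: row 7 → R = Z54 ✓
The only Q value with inconsistent R is Q=233.

233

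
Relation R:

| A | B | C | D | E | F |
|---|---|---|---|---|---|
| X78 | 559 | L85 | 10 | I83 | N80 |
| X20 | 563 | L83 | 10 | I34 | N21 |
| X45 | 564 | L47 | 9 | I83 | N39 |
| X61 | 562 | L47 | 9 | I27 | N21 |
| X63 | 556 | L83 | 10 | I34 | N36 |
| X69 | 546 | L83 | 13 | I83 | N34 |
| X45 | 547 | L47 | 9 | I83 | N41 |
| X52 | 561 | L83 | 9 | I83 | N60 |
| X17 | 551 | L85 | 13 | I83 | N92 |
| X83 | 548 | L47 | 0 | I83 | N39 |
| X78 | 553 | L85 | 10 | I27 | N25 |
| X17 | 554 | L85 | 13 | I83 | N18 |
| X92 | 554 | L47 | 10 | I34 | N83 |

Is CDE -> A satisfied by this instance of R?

No

(C=L85, D=10, E=I83): 1 row → A = X78 ✓
(C=L83, D=10, E=I34): 2 rows → A takes values {X20, X63} — violation
(C=L47, D=9, E=I83): 2 rows → A = X45, X45 ✓
(C=L47, D=9, E=I27): 1 row → A = X61 ✓
(C=L83, D=13, E=I83): 1 row → A = X69 ✓
(C=L83, D=9, E=I83): 1 row → A = X52 ✓
(C=L85, D=13, E=I83): 2 rows → A = X17, X17 ✓
(C=L47, D=0, E=I83): 1 row → A = X83 ✓
(C=L85, D=10, E=I27): 1 row → A = X78 ✓
(C=L47, D=10, E=I34): 1 row → A = X92 ✓
Two rows agree on CDE but differ on A, so CDE -> A does not hold.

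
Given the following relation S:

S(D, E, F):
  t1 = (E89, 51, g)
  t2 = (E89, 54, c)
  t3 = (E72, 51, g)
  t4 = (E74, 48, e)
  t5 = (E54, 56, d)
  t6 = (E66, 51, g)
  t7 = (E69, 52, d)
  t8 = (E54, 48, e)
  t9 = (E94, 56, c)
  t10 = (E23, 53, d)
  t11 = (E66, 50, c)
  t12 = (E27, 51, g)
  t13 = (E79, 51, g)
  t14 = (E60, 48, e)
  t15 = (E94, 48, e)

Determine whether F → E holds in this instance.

F=g: rows 1, 3, 6, 12, 13 → E = 51, 51, 51, 51, 51 ✓
F=c: rows 2, 9, 11 → E takes values {54, 56, 50} — violation
F=e: rows 4, 8, 14, 15 → E = 48, 48, 48, 48 ✓
F=d: rows 5, 7, 10 → E takes values {56, 52, 53} — violation
Two rows agree on F but differ on E, so F → E does not hold.

No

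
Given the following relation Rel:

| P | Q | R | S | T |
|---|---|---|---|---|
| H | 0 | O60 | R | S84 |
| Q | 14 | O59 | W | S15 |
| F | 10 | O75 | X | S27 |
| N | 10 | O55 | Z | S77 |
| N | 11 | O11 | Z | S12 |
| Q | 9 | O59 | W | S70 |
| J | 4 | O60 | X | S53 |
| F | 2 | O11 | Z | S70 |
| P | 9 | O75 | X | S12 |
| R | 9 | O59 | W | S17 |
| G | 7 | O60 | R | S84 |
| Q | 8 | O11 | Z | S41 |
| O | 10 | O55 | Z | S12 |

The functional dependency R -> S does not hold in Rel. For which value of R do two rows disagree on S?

R=O60: 3 rows → S takes values {R, X} — violation
R=O59: 3 rows → S = W, W, W ✓
R=O75: 2 rows → S = X, X ✓
R=O55: 2 rows → S = Z, Z ✓
R=O11: 3 rows → S = Z, Z, Z ✓
The only R value with inconsistent S is R=O60.

O60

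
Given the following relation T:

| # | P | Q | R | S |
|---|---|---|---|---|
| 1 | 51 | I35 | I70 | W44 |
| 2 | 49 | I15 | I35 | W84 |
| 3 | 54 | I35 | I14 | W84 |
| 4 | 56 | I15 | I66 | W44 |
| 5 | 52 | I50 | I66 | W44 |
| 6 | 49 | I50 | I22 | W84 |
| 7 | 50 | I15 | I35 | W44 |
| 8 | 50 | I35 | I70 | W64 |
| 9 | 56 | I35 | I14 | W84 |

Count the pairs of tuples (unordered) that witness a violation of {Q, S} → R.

(Q=I35, S=W84): all 2 rows agree on R — 0 pairs.
(Q=I15, S=W44): violating pairs (4,7) — 1 pair.

1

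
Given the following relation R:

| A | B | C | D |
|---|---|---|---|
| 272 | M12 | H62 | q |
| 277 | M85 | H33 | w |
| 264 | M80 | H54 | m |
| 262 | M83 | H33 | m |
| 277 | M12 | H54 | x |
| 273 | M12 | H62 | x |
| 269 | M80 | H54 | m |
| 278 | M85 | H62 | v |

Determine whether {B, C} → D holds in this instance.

(B=M12, C=H62): 2 rows → D takes values {q, x} — violation
(B=M85, C=H33): 1 row → D = w ✓
(B=M80, C=H54): 2 rows → D = m, m ✓
(B=M83, C=H33): 1 row → D = m ✓
(B=M12, C=H54): 1 row → D = x ✓
(B=M85, C=H62): 1 row → D = v ✓
Two rows agree on {B, C} but differ on D, so {B, C} → D does not hold.

No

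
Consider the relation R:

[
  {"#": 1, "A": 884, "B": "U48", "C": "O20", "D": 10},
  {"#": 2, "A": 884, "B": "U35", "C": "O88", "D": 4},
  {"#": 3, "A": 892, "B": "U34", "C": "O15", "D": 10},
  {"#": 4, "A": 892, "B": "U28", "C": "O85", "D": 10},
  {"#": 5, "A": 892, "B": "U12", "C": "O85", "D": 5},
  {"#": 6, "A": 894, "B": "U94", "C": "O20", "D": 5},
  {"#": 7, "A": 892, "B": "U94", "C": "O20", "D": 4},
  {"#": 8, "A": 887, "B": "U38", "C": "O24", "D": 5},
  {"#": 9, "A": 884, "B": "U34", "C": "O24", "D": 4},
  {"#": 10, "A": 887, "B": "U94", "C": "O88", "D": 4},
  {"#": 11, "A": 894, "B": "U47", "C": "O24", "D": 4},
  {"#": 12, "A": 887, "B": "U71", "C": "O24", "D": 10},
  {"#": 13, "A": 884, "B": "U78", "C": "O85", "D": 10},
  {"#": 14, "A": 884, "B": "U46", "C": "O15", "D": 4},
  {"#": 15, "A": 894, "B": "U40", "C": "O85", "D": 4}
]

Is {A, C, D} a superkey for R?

All 15 rows have distinct {A, C, D} values, so {A, C, D} → (all attributes) holds and {A, C, D} is a superkey.

Yes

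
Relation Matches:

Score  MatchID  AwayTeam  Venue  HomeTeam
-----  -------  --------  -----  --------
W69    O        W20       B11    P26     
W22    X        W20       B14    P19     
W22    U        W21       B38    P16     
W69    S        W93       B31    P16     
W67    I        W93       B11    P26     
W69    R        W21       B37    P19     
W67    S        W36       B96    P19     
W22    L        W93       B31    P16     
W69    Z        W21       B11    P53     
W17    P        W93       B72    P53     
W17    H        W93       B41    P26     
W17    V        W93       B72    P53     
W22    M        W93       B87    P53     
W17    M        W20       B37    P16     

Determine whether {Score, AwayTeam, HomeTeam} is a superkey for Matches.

Two distinct rows share (Score=W17, AwayTeam=W93, HomeTeam=P53), so {Score, AwayTeam, HomeTeam} does not determine every attribute — not a superkey.

No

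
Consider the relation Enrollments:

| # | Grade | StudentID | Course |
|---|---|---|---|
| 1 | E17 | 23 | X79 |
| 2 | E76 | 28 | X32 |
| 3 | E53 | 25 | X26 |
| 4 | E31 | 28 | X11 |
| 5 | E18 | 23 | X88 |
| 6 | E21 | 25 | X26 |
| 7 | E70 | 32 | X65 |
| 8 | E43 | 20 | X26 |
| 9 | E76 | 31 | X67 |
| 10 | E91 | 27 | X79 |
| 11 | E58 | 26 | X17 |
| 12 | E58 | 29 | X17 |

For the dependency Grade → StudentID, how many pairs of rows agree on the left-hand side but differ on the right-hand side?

2

Grade=E76: violating pairs (2,9) — 1 pair.
Grade=E58: violating pairs (11,12) — 1 pair.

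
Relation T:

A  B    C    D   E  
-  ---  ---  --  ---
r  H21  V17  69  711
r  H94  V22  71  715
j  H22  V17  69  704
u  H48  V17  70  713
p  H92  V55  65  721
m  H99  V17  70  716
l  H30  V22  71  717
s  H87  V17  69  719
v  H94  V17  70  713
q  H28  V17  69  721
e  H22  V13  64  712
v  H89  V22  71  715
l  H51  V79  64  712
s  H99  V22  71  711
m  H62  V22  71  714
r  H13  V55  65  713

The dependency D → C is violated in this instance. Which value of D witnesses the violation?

D=69: 4 rows → C = V17, V17, V17, V17 ✓
D=71: 5 rows → C = V22, V22, V22, V22, V22 ✓
D=70: 3 rows → C = V17, V17, V17 ✓
D=65: 2 rows → C = V55, V55 ✓
D=64: 2 rows → C takes values {V13, V79} — violation
The only D value with inconsistent C is D=64.

64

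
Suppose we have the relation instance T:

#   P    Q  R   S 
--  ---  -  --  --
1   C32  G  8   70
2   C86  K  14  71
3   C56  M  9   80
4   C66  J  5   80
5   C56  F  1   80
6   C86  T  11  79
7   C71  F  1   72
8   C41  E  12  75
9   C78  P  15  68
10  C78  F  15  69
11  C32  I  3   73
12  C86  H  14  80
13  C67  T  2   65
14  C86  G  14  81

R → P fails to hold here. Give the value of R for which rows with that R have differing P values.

1

R=8: row 1 → P = C32 ✓
R=14: rows 2, 12, 14 → P = C86, C86, C86 ✓
R=9: row 3 → P = C56 ✓
R=5: row 4 → P = C66 ✓
R=1: rows 5, 7 → P takes values {C56, C71} — violation
R=11: row 6 → P = C86 ✓
R=12: row 8 → P = C41 ✓
R=15: rows 9, 10 → P = C78, C78 ✓
R=3: row 11 → P = C32 ✓
R=2: row 13 → P = C67 ✓
The only R value with inconsistent P is R=1.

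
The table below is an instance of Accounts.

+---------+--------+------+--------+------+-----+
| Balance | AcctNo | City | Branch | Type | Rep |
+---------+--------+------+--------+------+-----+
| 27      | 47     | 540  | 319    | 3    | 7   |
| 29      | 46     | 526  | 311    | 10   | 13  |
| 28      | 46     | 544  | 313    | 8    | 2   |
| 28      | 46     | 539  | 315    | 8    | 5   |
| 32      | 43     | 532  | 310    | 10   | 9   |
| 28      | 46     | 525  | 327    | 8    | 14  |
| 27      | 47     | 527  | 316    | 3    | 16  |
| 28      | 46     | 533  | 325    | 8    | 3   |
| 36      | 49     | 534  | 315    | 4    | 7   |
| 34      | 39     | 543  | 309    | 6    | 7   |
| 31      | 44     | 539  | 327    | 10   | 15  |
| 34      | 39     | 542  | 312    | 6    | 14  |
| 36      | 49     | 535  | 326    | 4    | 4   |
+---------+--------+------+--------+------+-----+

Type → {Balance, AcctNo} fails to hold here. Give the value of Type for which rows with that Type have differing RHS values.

10

Type=3: 2 rows → {Balance,AcctNo} = (27, 47), (27, 47) ✓
Type=10: 3 rows → {Balance,AcctNo} takes values {(29, 46), (32, 43), (31, 44)} — violation
Type=8: 4 rows → {Balance,AcctNo} = (28, 46), (28, 46), (28, 46), (28, 46) ✓
Type=4: 2 rows → {Balance,AcctNo} = (36, 49), (36, 49) ✓
Type=6: 2 rows → {Balance,AcctNo} = (34, 39), (34, 39) ✓
The only Type value with inconsistent RHS is Type=10.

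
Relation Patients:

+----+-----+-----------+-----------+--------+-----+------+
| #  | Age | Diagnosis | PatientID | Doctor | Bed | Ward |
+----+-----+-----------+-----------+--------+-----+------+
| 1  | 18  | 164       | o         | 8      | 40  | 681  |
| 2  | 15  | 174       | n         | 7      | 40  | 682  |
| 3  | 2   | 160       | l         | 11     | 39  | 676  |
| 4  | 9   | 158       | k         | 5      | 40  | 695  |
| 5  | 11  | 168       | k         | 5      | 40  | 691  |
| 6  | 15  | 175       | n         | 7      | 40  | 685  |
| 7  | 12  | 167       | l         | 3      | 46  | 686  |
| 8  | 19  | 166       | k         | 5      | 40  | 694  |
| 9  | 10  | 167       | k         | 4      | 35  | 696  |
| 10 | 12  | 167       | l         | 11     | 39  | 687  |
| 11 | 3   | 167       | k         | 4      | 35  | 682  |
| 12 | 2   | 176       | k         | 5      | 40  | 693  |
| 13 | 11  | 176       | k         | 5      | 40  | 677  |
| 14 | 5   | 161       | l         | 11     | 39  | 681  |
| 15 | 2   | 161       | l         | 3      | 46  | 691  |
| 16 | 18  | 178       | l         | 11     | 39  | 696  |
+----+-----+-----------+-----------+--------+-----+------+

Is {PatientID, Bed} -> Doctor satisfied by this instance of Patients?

(PatientID=o, Bed=40): row 1 → Doctor = 8 ✓
(PatientID=n, Bed=40): rows 2, 6 → Doctor = 7, 7 ✓
(PatientID=l, Bed=39): rows 3, 10, 14, 16 → Doctor = 11, 11, 11, 11 ✓
(PatientID=k, Bed=40): rows 4, 5, 8, 12, 13 → Doctor = 5, 5, 5, 5, 5 ✓
(PatientID=l, Bed=46): rows 7, 15 → Doctor = 3, 3 ✓
(PatientID=k, Bed=35): rows 9, 11 → Doctor = 4, 4 ✓
Every {PatientID, Bed} value is associated with a single Doctor value, so {PatientID, Bed} -> Doctor holds.

Yes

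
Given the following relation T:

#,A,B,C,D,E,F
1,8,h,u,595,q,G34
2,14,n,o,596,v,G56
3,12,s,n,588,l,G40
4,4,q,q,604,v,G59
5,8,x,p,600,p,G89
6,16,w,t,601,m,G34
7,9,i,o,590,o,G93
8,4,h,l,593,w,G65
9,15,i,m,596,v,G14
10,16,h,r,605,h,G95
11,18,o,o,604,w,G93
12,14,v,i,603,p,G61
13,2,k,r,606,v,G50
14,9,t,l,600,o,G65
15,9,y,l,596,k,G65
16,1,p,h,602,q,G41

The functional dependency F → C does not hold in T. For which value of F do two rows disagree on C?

G34

F=G34: rows 1, 6 → C takes values {u, t} — violation
F=G56: row 2 → C = o ✓
F=G40: row 3 → C = n ✓
F=G59: row 4 → C = q ✓
F=G89: row 5 → C = p ✓
F=G93: rows 7, 11 → C = o, o ✓
F=G65: rows 8, 14, 15 → C = l, l, l ✓
F=G14: row 9 → C = m ✓
F=G95: row 10 → C = r ✓
F=G61: row 12 → C = i ✓
F=G50: row 13 → C = r ✓
F=G41: row 16 → C = h ✓
The only F value with inconsistent C is F=G34.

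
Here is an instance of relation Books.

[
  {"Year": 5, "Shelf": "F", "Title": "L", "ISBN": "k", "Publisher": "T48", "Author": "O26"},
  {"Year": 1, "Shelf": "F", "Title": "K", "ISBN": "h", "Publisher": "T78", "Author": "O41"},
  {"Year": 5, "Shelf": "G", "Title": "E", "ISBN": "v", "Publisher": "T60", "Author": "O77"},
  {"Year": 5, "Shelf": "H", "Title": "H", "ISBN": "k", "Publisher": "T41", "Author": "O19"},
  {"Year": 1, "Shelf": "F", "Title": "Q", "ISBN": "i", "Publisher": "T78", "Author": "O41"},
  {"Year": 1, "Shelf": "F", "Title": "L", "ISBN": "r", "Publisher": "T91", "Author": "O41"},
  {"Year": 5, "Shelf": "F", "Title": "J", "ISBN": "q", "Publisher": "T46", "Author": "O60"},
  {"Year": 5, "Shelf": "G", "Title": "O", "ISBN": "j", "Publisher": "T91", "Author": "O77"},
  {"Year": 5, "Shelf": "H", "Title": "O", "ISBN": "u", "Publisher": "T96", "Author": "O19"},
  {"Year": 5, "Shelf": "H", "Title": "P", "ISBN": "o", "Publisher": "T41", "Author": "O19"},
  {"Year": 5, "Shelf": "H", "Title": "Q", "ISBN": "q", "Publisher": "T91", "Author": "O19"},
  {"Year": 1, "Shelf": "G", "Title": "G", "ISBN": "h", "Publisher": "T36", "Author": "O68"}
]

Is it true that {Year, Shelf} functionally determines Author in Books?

(Year=5, Shelf=F): 2 rows → Author takes values {O26, O60} — violation
(Year=1, Shelf=F): 3 rows → Author = O41, O41, O41 ✓
(Year=5, Shelf=G): 2 rows → Author = O77, O77 ✓
(Year=5, Shelf=H): 4 rows → Author = O19, O19, O19, O19 ✓
(Year=1, Shelf=G): 1 row → Author = O68 ✓
Two rows agree on {Year, Shelf} but differ on Author, so {Year, Shelf} -> Author does not hold.

No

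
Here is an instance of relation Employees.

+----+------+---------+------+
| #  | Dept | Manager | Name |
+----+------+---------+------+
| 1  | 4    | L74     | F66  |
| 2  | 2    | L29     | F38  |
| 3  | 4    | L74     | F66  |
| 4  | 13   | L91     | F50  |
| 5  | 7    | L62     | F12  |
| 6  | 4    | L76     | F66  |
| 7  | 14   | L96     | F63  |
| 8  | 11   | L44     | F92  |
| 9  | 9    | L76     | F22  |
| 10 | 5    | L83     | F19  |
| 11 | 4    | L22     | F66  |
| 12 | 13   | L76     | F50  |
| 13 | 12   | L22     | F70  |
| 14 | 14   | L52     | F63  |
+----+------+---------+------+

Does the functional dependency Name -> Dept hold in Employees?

Yes

Name=F66: rows 1, 3, 6, 11 → Dept = 4, 4, 4, 4 ✓
Name=F38: row 2 → Dept = 2 ✓
Name=F50: rows 4, 12 → Dept = 13, 13 ✓
Name=F12: row 5 → Dept = 7 ✓
Name=F63: rows 7, 14 → Dept = 14, 14 ✓
Name=F92: row 8 → Dept = 11 ✓
Name=F22: row 9 → Dept = 9 ✓
Name=F19: row 10 → Dept = 5 ✓
Name=F70: row 13 → Dept = 12 ✓
Every Name value is associated with a single Dept value, so Name -> Dept holds.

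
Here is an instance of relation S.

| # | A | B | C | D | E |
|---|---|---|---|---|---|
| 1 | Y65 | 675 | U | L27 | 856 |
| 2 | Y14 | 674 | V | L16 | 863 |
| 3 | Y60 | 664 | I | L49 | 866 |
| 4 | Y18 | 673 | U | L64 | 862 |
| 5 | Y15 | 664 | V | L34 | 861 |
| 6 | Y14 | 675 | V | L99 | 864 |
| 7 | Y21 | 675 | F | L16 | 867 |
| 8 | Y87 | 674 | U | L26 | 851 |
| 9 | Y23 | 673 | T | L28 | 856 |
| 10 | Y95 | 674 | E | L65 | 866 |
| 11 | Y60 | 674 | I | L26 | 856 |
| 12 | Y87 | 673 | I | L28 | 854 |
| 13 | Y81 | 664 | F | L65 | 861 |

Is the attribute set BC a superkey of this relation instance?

All 13 rows have distinct BC values, so BC → (all attributes) holds and BC is a superkey.

Yes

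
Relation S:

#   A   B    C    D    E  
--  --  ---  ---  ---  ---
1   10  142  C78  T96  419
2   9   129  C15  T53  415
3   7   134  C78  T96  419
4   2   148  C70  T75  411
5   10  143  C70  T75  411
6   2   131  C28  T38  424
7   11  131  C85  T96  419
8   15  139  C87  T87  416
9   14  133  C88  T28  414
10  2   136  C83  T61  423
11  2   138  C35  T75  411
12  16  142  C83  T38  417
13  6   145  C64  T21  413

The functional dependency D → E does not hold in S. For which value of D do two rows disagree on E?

D=T96: rows 1, 3, 7 → E = 419, 419, 419 ✓
D=T53: row 2 → E = 415 ✓
D=T75: rows 4, 5, 11 → E = 411, 411, 411 ✓
D=T38: rows 6, 12 → E takes values {424, 417} — violation
D=T87: row 8 → E = 416 ✓
D=T28: row 9 → E = 414 ✓
D=T61: row 10 → E = 423 ✓
D=T21: row 13 → E = 413 ✓
The only D value with inconsistent E is D=T38.

T38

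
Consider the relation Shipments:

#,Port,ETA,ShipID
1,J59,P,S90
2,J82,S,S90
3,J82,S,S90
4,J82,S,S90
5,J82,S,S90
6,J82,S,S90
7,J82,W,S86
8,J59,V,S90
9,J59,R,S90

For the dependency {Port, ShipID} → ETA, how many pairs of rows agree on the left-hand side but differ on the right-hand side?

(Port=J59, ShipID=S90): violating pairs (1,8), (1,9), (8,9) — 3 pairs.
(Port=J82, ShipID=S90): all 5 rows agree on ETA — 0 pairs.

3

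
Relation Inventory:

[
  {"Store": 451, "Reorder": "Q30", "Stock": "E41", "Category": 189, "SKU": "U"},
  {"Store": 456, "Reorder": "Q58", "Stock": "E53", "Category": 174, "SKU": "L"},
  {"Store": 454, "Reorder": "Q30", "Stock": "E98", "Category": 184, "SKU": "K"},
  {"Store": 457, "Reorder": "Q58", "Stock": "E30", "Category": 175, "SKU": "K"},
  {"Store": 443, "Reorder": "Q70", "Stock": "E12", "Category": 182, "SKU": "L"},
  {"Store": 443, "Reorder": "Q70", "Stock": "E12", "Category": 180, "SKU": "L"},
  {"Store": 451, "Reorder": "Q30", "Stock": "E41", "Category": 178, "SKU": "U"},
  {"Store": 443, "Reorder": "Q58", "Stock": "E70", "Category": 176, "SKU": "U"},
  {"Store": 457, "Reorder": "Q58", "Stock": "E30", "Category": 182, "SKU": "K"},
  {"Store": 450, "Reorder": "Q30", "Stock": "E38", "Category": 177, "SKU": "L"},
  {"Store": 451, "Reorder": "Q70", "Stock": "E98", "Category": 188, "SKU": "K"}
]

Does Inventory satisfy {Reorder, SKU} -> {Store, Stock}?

(Reorder=Q30, SKU=U): 2 rows → {Store,Stock} = (451, E41), (451, E41) ✓
(Reorder=Q58, SKU=L): 1 row → {Store,Stock} = (456, E53) ✓
(Reorder=Q30, SKU=K): 1 row → {Store,Stock} = (454, E98) ✓
(Reorder=Q58, SKU=K): 2 rows → {Store,Stock} = (457, E30), (457, E30) ✓
(Reorder=Q70, SKU=L): 2 rows → {Store,Stock} = (443, E12), (443, E12) ✓
(Reorder=Q58, SKU=U): 1 row → {Store,Stock} = (443, E70) ✓
(Reorder=Q30, SKU=L): 1 row → {Store,Stock} = (450, E38) ✓
(Reorder=Q70, SKU=K): 1 row → {Store,Stock} = (451, E98) ✓
Every {Reorder, SKU} value is associated with a single {Store, Stock} value, so {Reorder, SKU} -> {Store, Stock} holds.

Yes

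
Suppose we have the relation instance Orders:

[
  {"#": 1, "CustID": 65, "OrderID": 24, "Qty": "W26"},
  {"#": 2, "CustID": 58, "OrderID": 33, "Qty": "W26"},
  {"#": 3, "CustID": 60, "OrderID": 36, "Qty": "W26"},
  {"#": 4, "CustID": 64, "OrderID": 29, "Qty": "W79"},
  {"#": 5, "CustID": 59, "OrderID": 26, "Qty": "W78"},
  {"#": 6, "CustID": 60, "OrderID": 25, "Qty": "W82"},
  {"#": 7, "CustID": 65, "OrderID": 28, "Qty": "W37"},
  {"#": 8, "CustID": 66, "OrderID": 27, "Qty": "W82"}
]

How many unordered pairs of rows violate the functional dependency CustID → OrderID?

2

CustID=65: violating pairs (1,7) — 1 pair.
CustID=60: violating pairs (3,6) — 1 pair.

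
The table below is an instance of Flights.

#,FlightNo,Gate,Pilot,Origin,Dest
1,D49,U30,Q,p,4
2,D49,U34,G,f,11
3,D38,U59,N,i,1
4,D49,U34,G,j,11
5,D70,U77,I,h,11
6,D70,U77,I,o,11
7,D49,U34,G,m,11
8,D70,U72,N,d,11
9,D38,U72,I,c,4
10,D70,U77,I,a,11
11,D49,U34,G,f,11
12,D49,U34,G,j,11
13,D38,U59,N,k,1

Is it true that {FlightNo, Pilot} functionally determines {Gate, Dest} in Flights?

(FlightNo=D49, Pilot=Q): row 1 → {Gate,Dest} = (U30, 4) ✓
(FlightNo=D49, Pilot=G): rows 2, 4, 7, 11, 12 → {Gate,Dest} = (U34, 11), (U34, 11), (U34, 11), (U34, 11), (U34, 11) ✓
(FlightNo=D38, Pilot=N): rows 3, 13 → {Gate,Dest} = (U59, 1), (U59, 1) ✓
(FlightNo=D70, Pilot=I): rows 5, 6, 10 → {Gate,Dest} = (U77, 11), (U77, 11), (U77, 11) ✓
(FlightNo=D70, Pilot=N): row 8 → {Gate,Dest} = (U72, 11) ✓
(FlightNo=D38, Pilot=I): row 9 → {Gate,Dest} = (U72, 4) ✓
Every {FlightNo, Pilot} value is associated with a single {Gate, Dest} value, so {FlightNo, Pilot} → {Gate, Dest} holds.

Yes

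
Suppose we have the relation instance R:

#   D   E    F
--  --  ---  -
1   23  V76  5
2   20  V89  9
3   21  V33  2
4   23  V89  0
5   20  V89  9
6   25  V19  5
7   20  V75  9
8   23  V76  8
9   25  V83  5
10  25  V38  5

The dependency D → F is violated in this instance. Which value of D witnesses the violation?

23

D=23: rows 1, 4, 8 → F takes values {5, 0, 8} — violation
D=20: rows 2, 5, 7 → F = 9, 9, 9 ✓
D=21: row 3 → F = 2 ✓
D=25: rows 6, 9, 10 → F = 5, 5, 5 ✓
The only D value with inconsistent F is D=23.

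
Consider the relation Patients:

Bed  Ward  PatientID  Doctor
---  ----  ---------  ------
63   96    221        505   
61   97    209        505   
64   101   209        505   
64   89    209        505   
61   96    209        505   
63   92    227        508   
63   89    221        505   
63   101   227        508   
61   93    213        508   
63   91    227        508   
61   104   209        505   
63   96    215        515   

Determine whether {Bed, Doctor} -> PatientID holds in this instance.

(Bed=63, Doctor=505): 2 rows → PatientID = 221, 221 ✓
(Bed=61, Doctor=505): 3 rows → PatientID = 209, 209, 209 ✓
(Bed=64, Doctor=505): 2 rows → PatientID = 209, 209 ✓
(Bed=63, Doctor=508): 3 rows → PatientID = 227, 227, 227 ✓
(Bed=61, Doctor=508): 1 row → PatientID = 213 ✓
(Bed=63, Doctor=515): 1 row → PatientID = 215 ✓
Every {Bed, Doctor} value is associated with a single PatientID value, so {Bed, Doctor} -> PatientID holds.

Yes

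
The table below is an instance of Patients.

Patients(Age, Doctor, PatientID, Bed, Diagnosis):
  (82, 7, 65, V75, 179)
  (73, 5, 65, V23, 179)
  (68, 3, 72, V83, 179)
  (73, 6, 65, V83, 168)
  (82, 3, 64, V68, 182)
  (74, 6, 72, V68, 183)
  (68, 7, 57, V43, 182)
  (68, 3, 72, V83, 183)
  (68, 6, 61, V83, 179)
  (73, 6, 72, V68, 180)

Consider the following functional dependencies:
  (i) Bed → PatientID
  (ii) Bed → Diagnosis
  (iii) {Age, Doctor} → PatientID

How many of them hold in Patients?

0

(i) Bed → PatientID: Bed=V83: 4 rows → PatientID takes values {72, 65, 61} — violation; Bed=V68: 3 rows → PatientID takes values {64, 72} — violation — fails.
(ii) Bed → Diagnosis: Bed=V83: 4 rows → Diagnosis takes values {179, 168, 183} — violation; Bed=V68: 3 rows → Diagnosis takes values {182, 183, 180} — violation — fails.
(iii) {Age, Doctor} → PatientID: (Age=73, Doctor=6): 2 rows → PatientID takes values {65, 72} — violation — fails.
None of the 3 dependencies hold.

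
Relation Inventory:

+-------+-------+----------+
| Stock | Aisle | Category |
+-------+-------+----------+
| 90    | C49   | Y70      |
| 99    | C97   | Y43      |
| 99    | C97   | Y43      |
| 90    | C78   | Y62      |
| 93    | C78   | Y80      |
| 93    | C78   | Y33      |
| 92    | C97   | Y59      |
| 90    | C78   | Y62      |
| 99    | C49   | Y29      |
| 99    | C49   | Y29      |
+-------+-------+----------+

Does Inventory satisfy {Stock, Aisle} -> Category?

(Stock=90, Aisle=C49): 1 row → Category = Y70 ✓
(Stock=99, Aisle=C97): 2 rows → Category = Y43, Y43 ✓
(Stock=90, Aisle=C78): 2 rows → Category = Y62, Y62 ✓
(Stock=93, Aisle=C78): 2 rows → Category takes values {Y80, Y33} — violation
(Stock=92, Aisle=C97): 1 row → Category = Y59 ✓
(Stock=99, Aisle=C49): 2 rows → Category = Y29, Y29 ✓
Two rows agree on {Stock, Aisle} but differ on Category, so {Stock, Aisle} -> Category does not hold.

No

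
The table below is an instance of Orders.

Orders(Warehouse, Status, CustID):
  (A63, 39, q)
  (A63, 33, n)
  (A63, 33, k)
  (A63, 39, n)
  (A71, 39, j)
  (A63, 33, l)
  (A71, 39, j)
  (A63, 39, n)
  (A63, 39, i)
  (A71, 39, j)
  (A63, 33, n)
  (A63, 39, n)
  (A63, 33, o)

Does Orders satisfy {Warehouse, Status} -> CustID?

No

(Warehouse=A63, Status=39): 5 rows → CustID takes values {q, n, i} — violation
(Warehouse=A63, Status=33): 5 rows → CustID takes values {n, k, l, o} — violation
(Warehouse=A71, Status=39): 3 rows → CustID = j, j, j ✓
Two rows agree on {Warehouse, Status} but differ on CustID, so {Warehouse, Status} -> CustID does not hold.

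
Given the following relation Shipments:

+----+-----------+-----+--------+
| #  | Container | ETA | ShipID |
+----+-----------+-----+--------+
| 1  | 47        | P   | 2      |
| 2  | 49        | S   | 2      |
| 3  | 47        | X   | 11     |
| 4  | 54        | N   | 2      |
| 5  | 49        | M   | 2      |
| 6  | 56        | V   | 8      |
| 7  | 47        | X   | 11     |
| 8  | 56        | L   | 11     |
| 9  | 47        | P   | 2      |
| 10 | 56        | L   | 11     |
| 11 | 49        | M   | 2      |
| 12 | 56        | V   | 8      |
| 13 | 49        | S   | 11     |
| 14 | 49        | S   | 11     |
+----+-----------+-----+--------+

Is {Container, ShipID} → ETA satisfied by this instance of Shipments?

(Container=47, ShipID=2): rows 1, 9 → ETA = P, P ✓
(Container=49, ShipID=2): rows 2, 5, 11 → ETA takes values {S, M} — violation
(Container=47, ShipID=11): rows 3, 7 → ETA = X, X ✓
(Container=54, ShipID=2): row 4 → ETA = N ✓
(Container=56, ShipID=8): rows 6, 12 → ETA = V, V ✓
(Container=56, ShipID=11): rows 8, 10 → ETA = L, L ✓
(Container=49, ShipID=11): rows 13, 14 → ETA = S, S ✓
Two rows agree on {Container, ShipID} but differ on ETA, so {Container, ShipID} → ETA does not hold.

No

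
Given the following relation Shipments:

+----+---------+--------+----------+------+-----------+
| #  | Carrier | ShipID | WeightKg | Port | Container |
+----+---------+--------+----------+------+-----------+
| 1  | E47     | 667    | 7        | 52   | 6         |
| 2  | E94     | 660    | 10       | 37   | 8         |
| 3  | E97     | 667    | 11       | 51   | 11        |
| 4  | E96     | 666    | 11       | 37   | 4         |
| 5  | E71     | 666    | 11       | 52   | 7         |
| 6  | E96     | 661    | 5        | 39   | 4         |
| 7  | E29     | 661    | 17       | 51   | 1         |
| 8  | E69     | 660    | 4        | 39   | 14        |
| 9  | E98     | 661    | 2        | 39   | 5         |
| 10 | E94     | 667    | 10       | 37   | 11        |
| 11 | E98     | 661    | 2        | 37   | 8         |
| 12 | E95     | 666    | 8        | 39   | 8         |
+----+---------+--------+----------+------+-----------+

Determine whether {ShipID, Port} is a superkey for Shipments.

No

Rows 6 and 9 have the same {ShipID, Port} value (ShipID=661, Port=39) but are distinct tuples, so {ShipID, Port} does not determine every attribute — not a superkey.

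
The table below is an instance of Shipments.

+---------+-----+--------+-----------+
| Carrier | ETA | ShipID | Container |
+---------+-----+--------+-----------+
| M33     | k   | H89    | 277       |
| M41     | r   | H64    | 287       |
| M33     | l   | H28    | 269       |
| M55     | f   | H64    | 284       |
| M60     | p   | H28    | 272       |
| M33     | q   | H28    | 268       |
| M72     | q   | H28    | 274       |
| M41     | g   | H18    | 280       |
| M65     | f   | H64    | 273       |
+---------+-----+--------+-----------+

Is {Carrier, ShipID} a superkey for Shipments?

Two distinct rows share (Carrier=M33, ShipID=H28), so {Carrier, ShipID} does not determine every attribute — not a superkey.

No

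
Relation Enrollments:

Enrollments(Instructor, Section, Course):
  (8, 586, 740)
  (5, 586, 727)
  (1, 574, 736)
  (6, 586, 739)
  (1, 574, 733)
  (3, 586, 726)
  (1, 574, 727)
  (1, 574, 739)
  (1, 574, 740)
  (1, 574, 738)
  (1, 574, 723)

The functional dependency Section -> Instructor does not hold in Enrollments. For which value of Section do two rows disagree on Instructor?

Section=586: 4 rows → Instructor takes values {8, 5, 6, 3} — violation
Section=574: 7 rows → Instructor = 1, 1, 1, 1, 1, 1, 1 ✓
The only Section value with inconsistent Instructor is Section=586.

586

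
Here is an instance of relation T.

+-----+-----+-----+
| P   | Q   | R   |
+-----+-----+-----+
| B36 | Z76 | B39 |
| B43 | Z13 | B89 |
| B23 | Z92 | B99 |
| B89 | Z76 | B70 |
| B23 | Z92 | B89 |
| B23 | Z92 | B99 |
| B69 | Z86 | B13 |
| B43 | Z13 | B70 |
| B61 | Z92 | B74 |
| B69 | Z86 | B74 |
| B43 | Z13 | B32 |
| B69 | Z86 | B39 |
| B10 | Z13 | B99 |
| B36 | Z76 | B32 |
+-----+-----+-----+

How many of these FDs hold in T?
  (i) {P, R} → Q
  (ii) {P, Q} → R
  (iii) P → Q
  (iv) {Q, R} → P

3

(i) {P, R} → Q: every LHS value maps to a single RHS value — holds.
(ii) {P, Q} → R: (P=B36, Q=Z76): 2 rows → R takes values {B39, B32} — violation; (P=B43, Q=Z13): 3 rows → R takes values {B89, B70, B32} — violation; (P=B23, Q=Z92): 3 rows → R takes values {B99, B89} — violation; (P=B69, Q=Z86): 3 rows → R takes values {B13, B74, B39} — violation — fails.
(iii) P → Q: every LHS value maps to a single RHS value — holds.
(iv) {Q, R} → P: every LHS value maps to a single RHS value — holds.
3 of the 4 dependencies hold.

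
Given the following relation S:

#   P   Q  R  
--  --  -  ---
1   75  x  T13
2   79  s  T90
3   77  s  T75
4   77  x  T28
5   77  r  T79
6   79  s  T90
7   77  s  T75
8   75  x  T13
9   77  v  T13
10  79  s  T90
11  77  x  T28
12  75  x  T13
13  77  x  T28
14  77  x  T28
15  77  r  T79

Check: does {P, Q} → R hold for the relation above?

(P=75, Q=x): rows 1, 8, 12 → R = T13, T13, T13 ✓
(P=79, Q=s): rows 2, 6, 10 → R = T90, T90, T90 ✓
(P=77, Q=s): rows 3, 7 → R = T75, T75 ✓
(P=77, Q=x): rows 4, 11, 13, 14 → R = T28, T28, T28, T28 ✓
(P=77, Q=r): rows 5, 15 → R = T79, T79 ✓
(P=77, Q=v): row 9 → R = T13 ✓
Every {P, Q} value is associated with a single R value, so {P, Q} → R holds.

Yes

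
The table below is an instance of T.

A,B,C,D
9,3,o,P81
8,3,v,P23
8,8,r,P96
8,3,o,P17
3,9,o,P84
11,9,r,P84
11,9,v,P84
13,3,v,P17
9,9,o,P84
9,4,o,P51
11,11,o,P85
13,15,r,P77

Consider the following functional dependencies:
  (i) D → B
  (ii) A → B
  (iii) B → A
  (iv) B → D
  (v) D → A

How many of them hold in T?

1

(i) D → B: every LHS value maps to a single RHS value — holds.
(ii) A → B: A=9: 3 rows → B takes values {3, 9, 4} — violation; A=8: 3 rows → B takes values {3, 8} — violation; A=11: 3 rows → B takes values {9, 11} — violation; A=13: 2 rows → B takes values {3, 15} — violation — fails.
(iii) B → A: B=3: 4 rows → A takes values {9, 8, 13} — violation; B=9: 4 rows → A takes values {3, 11, 9} — violation — fails.
(iv) B → D: B=3: 4 rows → D takes values {P81, P23, P17} — violation — fails.
(v) D → A: D=P17: 2 rows → A takes values {8, 13} — violation; D=P84: 4 rows → A takes values {3, 11, 9} — violation — fails.
1 of the 5 dependencies holds.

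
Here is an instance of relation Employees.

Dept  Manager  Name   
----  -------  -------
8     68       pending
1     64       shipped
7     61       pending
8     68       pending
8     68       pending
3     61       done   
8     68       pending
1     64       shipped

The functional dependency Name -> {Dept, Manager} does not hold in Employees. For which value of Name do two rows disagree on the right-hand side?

pending

Name=pending: 5 rows → {Dept,Manager} takes values {(8, 68), (7, 61)} — violation
Name=shipped: 2 rows → {Dept,Manager} = (1, 64), (1, 64) ✓
Name=done: 1 row → {Dept,Manager} = (3, 61) ✓
The only Name value with inconsistent RHS is Name=pending.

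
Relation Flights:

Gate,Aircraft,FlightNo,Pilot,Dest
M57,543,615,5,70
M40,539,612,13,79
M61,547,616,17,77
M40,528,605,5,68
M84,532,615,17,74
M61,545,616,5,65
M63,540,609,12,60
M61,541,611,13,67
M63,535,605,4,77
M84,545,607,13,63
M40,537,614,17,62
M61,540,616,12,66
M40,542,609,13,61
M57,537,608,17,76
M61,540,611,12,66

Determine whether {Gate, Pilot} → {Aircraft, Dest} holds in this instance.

No

(Gate=M57, Pilot=5): 1 row → {Aircraft,Dest} = (543, 70) ✓
(Gate=M40, Pilot=13): 2 rows → {Aircraft,Dest} takes values {(539, 79), (542, 61)} — violation
(Gate=M61, Pilot=17): 1 row → {Aircraft,Dest} = (547, 77) ✓
(Gate=M40, Pilot=5): 1 row → {Aircraft,Dest} = (528, 68) ✓
(Gate=M84, Pilot=17): 1 row → {Aircraft,Dest} = (532, 74) ✓
(Gate=M61, Pilot=5): 1 row → {Aircraft,Dest} = (545, 65) ✓
(Gate=M63, Pilot=12): 1 row → {Aircraft,Dest} = (540, 60) ✓
(Gate=M61, Pilot=13): 1 row → {Aircraft,Dest} = (541, 67) ✓
(Gate=M63, Pilot=4): 1 row → {Aircraft,Dest} = (535, 77) ✓
(Gate=M84, Pilot=13): 1 row → {Aircraft,Dest} = (545, 63) ✓
(Gate=M40, Pilot=17): 1 row → {Aircraft,Dest} = (537, 62) ✓
(Gate=M61, Pilot=12): 2 rows → {Aircraft,Dest} = (540, 66), (540, 66) ✓
(Gate=M57, Pilot=17): 1 row → {Aircraft,Dest} = (537, 76) ✓
Two rows agree on {Gate, Pilot} but differ on {Aircraft, Dest}, so {Gate, Pilot} → {Aircraft, Dest} does not hold.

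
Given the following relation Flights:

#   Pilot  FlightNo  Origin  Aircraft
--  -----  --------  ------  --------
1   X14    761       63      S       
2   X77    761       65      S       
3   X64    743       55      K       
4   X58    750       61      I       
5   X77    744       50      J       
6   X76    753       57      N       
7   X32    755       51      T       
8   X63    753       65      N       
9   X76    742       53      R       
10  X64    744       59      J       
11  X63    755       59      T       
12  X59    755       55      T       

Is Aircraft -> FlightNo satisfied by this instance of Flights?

Aircraft=S: rows 1, 2 → FlightNo = 761, 761 ✓
Aircraft=K: row 3 → FlightNo = 743 ✓
Aircraft=I: row 4 → FlightNo = 750 ✓
Aircraft=J: rows 5, 10 → FlightNo = 744, 744 ✓
Aircraft=N: rows 6, 8 → FlightNo = 753, 753 ✓
Aircraft=T: rows 7, 11, 12 → FlightNo = 755, 755, 755 ✓
Aircraft=R: row 9 → FlightNo = 742 ✓
Every Aircraft value is associated with a single FlightNo value, so Aircraft -> FlightNo holds.

Yes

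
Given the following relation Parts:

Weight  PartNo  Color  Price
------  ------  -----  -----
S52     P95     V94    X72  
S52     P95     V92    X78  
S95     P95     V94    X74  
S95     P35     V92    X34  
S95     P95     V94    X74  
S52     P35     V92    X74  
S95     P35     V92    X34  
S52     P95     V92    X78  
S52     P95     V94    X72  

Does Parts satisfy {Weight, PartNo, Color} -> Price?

(Weight=S52, PartNo=P95, Color=V94): 2 rows → Price = X72, X72 ✓
(Weight=S52, PartNo=P95, Color=V92): 2 rows → Price = X78, X78 ✓
(Weight=S95, PartNo=P95, Color=V94): 2 rows → Price = X74, X74 ✓
(Weight=S95, PartNo=P35, Color=V92): 2 rows → Price = X34, X34 ✓
(Weight=S52, PartNo=P35, Color=V92): 1 row → Price = X74 ✓
Every {Weight, PartNo, Color} value is associated with a single Price value, so {Weight, PartNo, Color} -> Price holds.

Yes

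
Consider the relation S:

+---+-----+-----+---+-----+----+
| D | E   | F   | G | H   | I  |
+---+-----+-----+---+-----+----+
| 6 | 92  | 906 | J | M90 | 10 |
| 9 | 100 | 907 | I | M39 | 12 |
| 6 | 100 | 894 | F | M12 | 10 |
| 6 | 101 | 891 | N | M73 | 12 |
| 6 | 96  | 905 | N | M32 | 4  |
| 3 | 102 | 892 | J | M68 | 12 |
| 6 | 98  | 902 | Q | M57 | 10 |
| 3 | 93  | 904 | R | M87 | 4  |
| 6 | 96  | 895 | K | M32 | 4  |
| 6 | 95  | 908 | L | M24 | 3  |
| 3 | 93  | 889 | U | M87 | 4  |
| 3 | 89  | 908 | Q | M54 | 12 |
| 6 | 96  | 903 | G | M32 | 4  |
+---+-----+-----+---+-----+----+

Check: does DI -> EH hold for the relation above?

No

(D=6, I=10): 3 rows → {E,H} takes values {(92, M90), (100, M12), (98, M57)} — violation
(D=9, I=12): 1 row → {E,H} = (100, M39) ✓
(D=6, I=12): 1 row → {E,H} = (101, M73) ✓
(D=6, I=4): 3 rows → {E,H} = (96, M32), (96, M32), (96, M32) ✓
(D=3, I=12): 2 rows → {E,H} takes values {(102, M68), (89, M54)} — violation
(D=3, I=4): 2 rows → {E,H} = (93, M87), (93, M87) ✓
(D=6, I=3): 1 row → {E,H} = (95, M24) ✓
Two rows agree on DI but differ on EH, so DI -> EH does not hold.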